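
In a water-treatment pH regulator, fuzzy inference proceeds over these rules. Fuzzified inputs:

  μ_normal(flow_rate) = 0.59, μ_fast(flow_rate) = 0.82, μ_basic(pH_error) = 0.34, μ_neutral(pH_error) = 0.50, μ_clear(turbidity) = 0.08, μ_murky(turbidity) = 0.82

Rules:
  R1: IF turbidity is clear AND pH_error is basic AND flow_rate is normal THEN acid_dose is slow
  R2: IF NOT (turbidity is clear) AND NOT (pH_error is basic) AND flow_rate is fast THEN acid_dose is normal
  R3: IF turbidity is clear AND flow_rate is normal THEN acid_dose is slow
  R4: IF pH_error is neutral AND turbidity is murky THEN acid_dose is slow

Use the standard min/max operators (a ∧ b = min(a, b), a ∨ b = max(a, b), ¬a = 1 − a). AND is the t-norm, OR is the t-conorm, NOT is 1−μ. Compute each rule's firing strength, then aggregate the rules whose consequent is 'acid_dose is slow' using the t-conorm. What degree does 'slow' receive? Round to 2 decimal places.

0.50

R1: clear=0.08, basic=0.34, normal=0.59; AND[min(a, b)] → w = 0.08
R2: ¬clear=1−0.08=0.92, ¬basic=1−0.34=0.66, fast=0.82; AND[min(a, b)] → w = 0.66
R3: clear=0.08, normal=0.59; AND[min(a, b)] → w = 0.08
R4: neutral=0.50, murky=0.82; AND[min(a, b)] → w = 0.50
Rules with consequent 'slow': {R1, R3, R4} → strengths 0.08, 0.08, 0.50
Aggregate via t-conorm [max(a, b)]: 0.50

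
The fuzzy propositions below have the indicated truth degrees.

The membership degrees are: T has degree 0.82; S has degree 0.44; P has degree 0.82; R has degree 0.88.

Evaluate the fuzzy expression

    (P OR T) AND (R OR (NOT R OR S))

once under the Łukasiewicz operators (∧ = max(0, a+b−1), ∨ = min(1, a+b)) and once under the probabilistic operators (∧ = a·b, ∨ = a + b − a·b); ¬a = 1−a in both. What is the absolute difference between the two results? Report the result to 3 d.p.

0.090

Under Łukasiewicz:
  P OR T = min(1, a+b) on (0.82, 0.82) = 1.00
  NOT R = 1 − 0.88 = 0.12
  NOT R OR S = min(1, a+b) on (0.12, 0.44) = 0.56
  R OR (NOT R OR S) = min(1, a+b) on (0.88, 0.56) = 1.00
  (P OR T) AND (R OR (NOT R OR S)) = max(0, a+b−1) on (1.00, 1.00) = 1.00
  → value = 1.0000
Under probabilistic:
  P OR T = a + b − a·b on (0.8200, 0.8200) = 0.9676
  NOT R = 1 − 0.8800 = 0.1200
  NOT R OR S = a + b − a·b on (0.1200, 0.4400) = 0.5072
  R OR (NOT R OR S) = a + b − a·b on (0.8800, 0.5072) = 0.9409
  (P OR T) AND (R OR (NOT R OR S)) = a·b on (0.9676, 0.9409) = 0.9104
  → value = 0.9104
|1.0000 − 0.9104| = 0.090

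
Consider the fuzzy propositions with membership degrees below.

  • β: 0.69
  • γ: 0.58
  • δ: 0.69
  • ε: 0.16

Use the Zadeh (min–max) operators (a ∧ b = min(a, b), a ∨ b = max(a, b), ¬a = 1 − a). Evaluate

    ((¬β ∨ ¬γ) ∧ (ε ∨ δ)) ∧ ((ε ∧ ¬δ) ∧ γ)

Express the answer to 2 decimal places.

0.16

¬β = 1 − 0.69 = 0.31
¬γ = 1 − 0.58 = 0.42
¬β ∨ ¬γ = max(a, b) on (0.31, 0.42) = 0.42
ε ∨ δ = max(a, b) on (0.16, 0.69) = 0.69
(¬β ∨ ¬γ) ∧ (ε ∨ δ) = min(a, b) on (0.42, 0.69) = 0.42
¬δ = 1 − 0.69 = 0.31
ε ∧ ¬δ = min(a, b) on (0.16, 0.31) = 0.16
(ε ∧ ¬δ) ∧ γ = min(a, b) on (0.16, 0.58) = 0.16
((¬β ∨ ¬γ) ∧ (ε ∨ δ)) ∧ ((ε ∧ ¬δ) ∧ γ) = min(a, b) on (0.42, 0.16) = 0.16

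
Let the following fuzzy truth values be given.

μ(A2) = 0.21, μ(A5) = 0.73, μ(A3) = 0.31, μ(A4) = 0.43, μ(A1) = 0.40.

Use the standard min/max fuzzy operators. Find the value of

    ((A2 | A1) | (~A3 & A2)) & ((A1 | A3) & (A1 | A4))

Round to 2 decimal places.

A2 | A1 = max(a, b) on (0.21, 0.40) = 0.40
~A3 = 1 − 0.31 = 0.69
~A3 & A2 = min(a, b) on (0.69, 0.21) = 0.21
(A2 | A1) | (~A3 & A2) = max(a, b) on (0.40, 0.21) = 0.40
A1 | A3 = max(a, b) on (0.40, 0.31) = 0.40
A1 | A4 = max(a, b) on (0.40, 0.43) = 0.43
(A1 | A3) & (A1 | A4) = min(a, b) on (0.40, 0.43) = 0.40
((A2 | A1) | (~A3 & A2)) & ((A1 | A3) & (A1 | A4)) = min(a, b) on (0.40, 0.40) = 0.40

0.40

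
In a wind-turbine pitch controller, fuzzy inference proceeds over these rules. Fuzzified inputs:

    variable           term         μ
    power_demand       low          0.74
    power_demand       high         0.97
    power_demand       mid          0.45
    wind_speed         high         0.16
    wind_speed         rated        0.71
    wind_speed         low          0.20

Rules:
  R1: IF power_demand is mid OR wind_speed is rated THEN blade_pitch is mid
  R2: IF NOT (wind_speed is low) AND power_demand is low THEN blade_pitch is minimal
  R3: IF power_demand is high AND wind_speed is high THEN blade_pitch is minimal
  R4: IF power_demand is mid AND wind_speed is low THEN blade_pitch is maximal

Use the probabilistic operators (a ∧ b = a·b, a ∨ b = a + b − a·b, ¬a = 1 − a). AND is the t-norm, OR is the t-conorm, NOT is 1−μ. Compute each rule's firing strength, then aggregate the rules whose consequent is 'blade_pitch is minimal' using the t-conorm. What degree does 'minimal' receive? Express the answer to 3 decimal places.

0.655

R1: mid=0.45, rated=0.71; OR[a + b − a·b] → w = 0.8405
R2: ¬low=1−0.20=0.80, low=0.74; AND[a·b] → w = 0.5920
R3: high=0.97, high=0.16; AND[a·b] → w = 0.1552
R4: mid=0.45, low=0.20; AND[a·b] → w = 0.0900
Rules with consequent 'minimal': {R2, R3} → strengths 0.5920, 0.1552
Aggregate via t-conorm [a + b − a·b]: 0.6553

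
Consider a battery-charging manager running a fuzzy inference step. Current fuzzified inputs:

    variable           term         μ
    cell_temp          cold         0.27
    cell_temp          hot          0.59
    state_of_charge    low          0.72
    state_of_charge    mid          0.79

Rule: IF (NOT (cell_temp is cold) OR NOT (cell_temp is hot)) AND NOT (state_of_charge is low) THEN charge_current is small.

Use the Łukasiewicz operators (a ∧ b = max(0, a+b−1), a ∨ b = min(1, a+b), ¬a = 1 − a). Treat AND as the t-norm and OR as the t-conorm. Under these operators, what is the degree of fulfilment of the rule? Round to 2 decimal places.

0.28

firing strength: (¬cold=1−0.27=0.73 OR ¬hot=1−0.59=0.41) = 1.00; AND[max(0, a+b−1)] with ¬low=1−0.72=0.28 → w = 0.28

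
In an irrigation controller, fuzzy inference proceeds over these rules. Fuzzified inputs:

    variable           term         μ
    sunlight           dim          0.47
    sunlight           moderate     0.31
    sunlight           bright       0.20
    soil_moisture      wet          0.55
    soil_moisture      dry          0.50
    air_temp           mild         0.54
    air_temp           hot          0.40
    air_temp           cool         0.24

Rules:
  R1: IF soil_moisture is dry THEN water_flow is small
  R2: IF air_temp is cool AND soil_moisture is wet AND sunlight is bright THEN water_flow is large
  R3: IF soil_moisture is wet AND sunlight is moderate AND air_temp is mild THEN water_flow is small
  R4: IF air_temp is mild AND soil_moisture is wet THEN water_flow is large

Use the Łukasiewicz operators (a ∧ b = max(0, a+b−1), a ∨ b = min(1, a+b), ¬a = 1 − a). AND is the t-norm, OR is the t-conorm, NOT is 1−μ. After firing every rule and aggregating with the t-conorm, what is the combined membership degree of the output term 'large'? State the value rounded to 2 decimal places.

0.09

R1: dry=0.50 → w = 0.50
R2: cool=0.24, wet=0.55, bright=0.20; AND[max(0, a+b−1)] → w = 0.00
R3: wet=0.55, moderate=0.31, mild=0.54; AND[max(0, a+b−1)] → w = 0.00
R4: mild=0.54, wet=0.55; AND[max(0, a+b−1)] → w = 0.09
Rules with consequent 'large': {R2, R4} → strengths 0.00, 0.09
Aggregate via t-conorm [min(1, a+b)]: 0.09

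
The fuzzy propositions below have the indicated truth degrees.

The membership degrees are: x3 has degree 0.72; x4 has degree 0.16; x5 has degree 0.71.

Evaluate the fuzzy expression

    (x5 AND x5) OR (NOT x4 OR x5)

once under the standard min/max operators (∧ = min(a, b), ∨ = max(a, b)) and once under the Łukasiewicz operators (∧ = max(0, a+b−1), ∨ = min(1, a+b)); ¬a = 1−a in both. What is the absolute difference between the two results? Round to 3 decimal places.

Under standard min/max:
  x5 AND x5 = min(a, b) on (0.71, 0.71) = 0.71
  NOT x4 = 1 − 0.16 = 0.84
  NOT x4 OR x5 = max(a, b) on (0.84, 0.71) = 0.84
  (x5 AND x5) OR (NOT x4 OR x5) = max(a, b) on (0.71, 0.84) = 0.84
  → value = 0.8400
Under Łukasiewicz:
  x5 AND x5 = max(0, a+b−1) on (0.71, 0.71) = 0.42
  NOT x4 = 1 − 0.16 = 0.84
  NOT x4 OR x5 = min(1, a+b) on (0.84, 0.71) = 1.00
  (x5 AND x5) OR (NOT x4 OR x5) = min(1, a+b) on (0.42, 1.00) = 1.00
  → value = 1.0000
|0.8400 − 1.0000| = 0.160

0.160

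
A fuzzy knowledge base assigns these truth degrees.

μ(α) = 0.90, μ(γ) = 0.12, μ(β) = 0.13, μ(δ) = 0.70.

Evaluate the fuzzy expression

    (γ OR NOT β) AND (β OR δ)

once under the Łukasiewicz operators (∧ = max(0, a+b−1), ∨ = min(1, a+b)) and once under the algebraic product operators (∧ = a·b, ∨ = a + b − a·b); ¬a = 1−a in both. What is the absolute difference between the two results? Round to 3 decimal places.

Under Łukasiewicz:
  NOT β = 1 − 0.13 = 0.87
  γ OR NOT β = min(1, a+b) on (0.12, 0.87) = 0.99
  β OR δ = min(1, a+b) on (0.13, 0.70) = 0.83
  (γ OR NOT β) AND (β OR δ) = max(0, a+b−1) on (0.99, 0.83) = 0.82
  → value = 0.8200
Under algebraic product:
  NOT β = 1 − 0.1300 = 0.8700
  γ OR NOT β = a + b − a·b on (0.1200, 0.8700) = 0.8856
  β OR δ = a + b − a·b on (0.1300, 0.7000) = 0.7390
  (γ OR NOT β) AND (β OR δ) = a·b on (0.8856, 0.7390) = 0.6545
  → value = 0.6545
|0.8200 − 0.6545| = 0.166

0.166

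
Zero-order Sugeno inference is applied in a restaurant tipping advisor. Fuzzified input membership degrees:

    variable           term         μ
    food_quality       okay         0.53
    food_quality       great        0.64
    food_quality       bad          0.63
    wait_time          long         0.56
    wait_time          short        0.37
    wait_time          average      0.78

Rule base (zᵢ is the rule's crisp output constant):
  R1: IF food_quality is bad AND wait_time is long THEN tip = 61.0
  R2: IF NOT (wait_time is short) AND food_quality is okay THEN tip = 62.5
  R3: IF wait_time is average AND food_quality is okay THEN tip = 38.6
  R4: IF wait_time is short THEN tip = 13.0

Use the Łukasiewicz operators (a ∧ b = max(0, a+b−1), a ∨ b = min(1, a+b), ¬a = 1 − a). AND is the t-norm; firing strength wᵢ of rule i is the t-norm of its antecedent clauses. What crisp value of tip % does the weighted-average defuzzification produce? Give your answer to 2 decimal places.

37.25

R1 (z=61.0): bad=0.63, long=0.56; AND[max(0, a+b−1)] → w = 0.19
R2 (z=62.5): ¬short=1−0.37=0.63, okay=0.53; AND[max(0, a+b−1)] → w = 0.16
R3 (z=38.6): average=0.78, okay=0.53; AND[max(0, a+b−1)] → w = 0.31
R4 (z=13.0): short=0.37 → w = 0.37
Weighted average = (0.19·61.0 + 0.16·62.5 + 0.31·38.6 + 0.37·13.0) / (0.19 + 0.16 + 0.31 + 0.37)
  = 38.3660 / 1.0300 = 37.25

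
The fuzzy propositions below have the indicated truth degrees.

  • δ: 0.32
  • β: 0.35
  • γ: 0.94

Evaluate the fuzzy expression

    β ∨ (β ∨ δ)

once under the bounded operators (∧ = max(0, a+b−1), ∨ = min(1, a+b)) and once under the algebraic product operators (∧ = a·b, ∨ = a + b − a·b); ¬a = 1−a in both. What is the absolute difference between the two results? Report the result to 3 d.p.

0.287

Under bounded:
  β ∨ δ = min(1, a+b) on (0.35, 0.32) = 0.67
  β ∨ (β ∨ δ) = min(1, a+b) on (0.35, 0.67) = 1.00
  → value = 1.0000
Under algebraic product:
  β ∨ δ = a + b − a·b on (0.3500, 0.3200) = 0.5580
  β ∨ (β ∨ δ) = a + b − a·b on (0.3500, 0.5580) = 0.7127
  → value = 0.7127
|1.0000 − 0.7127| = 0.287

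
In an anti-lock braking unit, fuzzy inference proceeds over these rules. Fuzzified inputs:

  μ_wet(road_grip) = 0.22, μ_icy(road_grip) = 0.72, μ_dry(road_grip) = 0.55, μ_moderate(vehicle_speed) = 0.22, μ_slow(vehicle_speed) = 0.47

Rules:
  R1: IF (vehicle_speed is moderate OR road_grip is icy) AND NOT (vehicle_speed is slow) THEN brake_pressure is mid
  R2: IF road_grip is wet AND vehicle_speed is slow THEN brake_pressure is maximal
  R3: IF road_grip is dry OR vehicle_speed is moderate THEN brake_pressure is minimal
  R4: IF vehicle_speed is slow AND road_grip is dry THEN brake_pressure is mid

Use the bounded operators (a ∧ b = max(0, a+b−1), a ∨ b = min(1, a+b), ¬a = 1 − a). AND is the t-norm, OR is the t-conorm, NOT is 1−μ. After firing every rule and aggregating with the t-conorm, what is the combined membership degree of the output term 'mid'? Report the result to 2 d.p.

0.49

R1: (moderate=0.22 OR icy=0.72) = 0.94; AND[max(0, a+b−1)] with ¬slow=1−0.47=0.53 → w = 0.47
R2: wet=0.22, slow=0.47; AND[max(0, a+b−1)] → w = 0.00
R3: dry=0.55, moderate=0.22; OR[min(1, a+b)] → w = 0.77
R4: slow=0.47, dry=0.55; AND[max(0, a+b−1)] → w = 0.02
Rules with consequent 'mid': {R1, R4} → strengths 0.47, 0.02
Aggregate via t-conorm [min(1, a+b)]: 0.49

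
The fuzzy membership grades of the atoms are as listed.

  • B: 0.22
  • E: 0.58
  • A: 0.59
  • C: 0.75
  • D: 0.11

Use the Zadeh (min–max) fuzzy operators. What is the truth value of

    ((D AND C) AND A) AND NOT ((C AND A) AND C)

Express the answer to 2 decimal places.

D AND C = min(a, b) on (0.11, 0.75) = 0.11
(D AND C) AND A = min(a, b) on (0.11, 0.59) = 0.11
C AND A = min(a, b) on (0.75, 0.59) = 0.59
(C AND A) AND C = min(a, b) on (0.59, 0.75) = 0.59
NOT ((C AND A) AND C) = 1 − 0.59 = 0.41
((D AND C) AND A) AND NOT ((C AND A) AND C) = min(a, b) on (0.11, 0.41) = 0.11

0.11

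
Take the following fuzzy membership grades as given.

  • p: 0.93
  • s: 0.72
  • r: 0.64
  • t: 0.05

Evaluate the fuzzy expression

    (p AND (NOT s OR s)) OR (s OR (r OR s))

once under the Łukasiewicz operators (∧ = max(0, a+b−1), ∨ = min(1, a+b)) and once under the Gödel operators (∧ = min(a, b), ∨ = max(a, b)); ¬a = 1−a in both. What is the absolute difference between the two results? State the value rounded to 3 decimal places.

Under Łukasiewicz:
  NOT s = 1 − 0.72 = 0.28
  NOT s OR s = min(1, a+b) on (0.28, 0.72) = 1.00
  p AND (NOT s OR s) = max(0, a+b−1) on (0.93, 1.00) = 0.93
  r OR s = min(1, a+b) on (0.64, 0.72) = 1.00
  s OR (r OR s) = min(1, a+b) on (0.72, 1.00) = 1.00
  (p AND (NOT s OR s)) OR (s OR (r OR s)) = min(1, a+b) on (0.93, 1.00) = 1.00
  → value = 1.0000
Under Gödel:
  NOT s = 1 − 0.72 = 0.28
  NOT s OR s = max(a, b) on (0.28, 0.72) = 0.72
  p AND (NOT s OR s) = min(a, b) on (0.93, 0.72) = 0.72
  r OR s = max(a, b) on (0.64, 0.72) = 0.72
  s OR (r OR s) = max(a, b) on (0.72, 0.72) = 0.72
  (p AND (NOT s OR s)) OR (s OR (r OR s)) = max(a, b) on (0.72, 0.72) = 0.72
  → value = 0.7200
|1.0000 − 0.7200| = 0.280

0.280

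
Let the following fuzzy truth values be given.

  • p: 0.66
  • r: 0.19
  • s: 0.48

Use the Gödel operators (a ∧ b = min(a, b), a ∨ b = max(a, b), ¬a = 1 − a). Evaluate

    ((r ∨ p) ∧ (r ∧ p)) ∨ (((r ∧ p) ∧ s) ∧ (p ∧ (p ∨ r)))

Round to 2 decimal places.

0.19

r ∨ p = max(a, b) on (0.19, 0.66) = 0.66
r ∧ p = min(a, b) on (0.19, 0.66) = 0.19
(r ∨ p) ∧ (r ∧ p) = min(a, b) on (0.66, 0.19) = 0.19
r ∧ p = min(a, b) on (0.19, 0.66) = 0.19
(r ∧ p) ∧ s = min(a, b) on (0.19, 0.48) = 0.19
p ∨ r = max(a, b) on (0.66, 0.19) = 0.66
p ∧ (p ∨ r) = min(a, b) on (0.66, 0.66) = 0.66
((r ∧ p) ∧ s) ∧ (p ∧ (p ∨ r)) = min(a, b) on (0.19, 0.66) = 0.19
((r ∨ p) ∧ (r ∧ p)) ∨ (((r ∧ p) ∧ s) ∧ (p ∧ (p ∨ r))) = max(a, b) on (0.19, 0.19) = 0.19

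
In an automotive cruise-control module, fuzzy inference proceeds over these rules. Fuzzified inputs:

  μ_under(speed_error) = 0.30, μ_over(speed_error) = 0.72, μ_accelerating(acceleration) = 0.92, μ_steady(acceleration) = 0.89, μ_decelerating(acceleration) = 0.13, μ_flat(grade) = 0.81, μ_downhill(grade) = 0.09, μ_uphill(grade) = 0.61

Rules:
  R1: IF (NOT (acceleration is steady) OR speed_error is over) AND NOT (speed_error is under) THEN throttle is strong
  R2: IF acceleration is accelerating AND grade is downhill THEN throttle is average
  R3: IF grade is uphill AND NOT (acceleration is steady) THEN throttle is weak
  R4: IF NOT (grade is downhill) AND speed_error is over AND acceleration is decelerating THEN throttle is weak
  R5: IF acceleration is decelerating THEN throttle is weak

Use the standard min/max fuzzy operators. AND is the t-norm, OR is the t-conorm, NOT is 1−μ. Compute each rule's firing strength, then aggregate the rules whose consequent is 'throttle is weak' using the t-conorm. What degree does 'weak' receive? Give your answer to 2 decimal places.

R1: (¬steady=1−0.89=0.11 OR over=0.72) = 0.72; AND[min(a, b)] with ¬under=1−0.30=0.70 → w = 0.70
R2: accelerating=0.92, downhill=0.09; AND[min(a, b)] → w = 0.09
R3: uphill=0.61, ¬steady=1−0.89=0.11; AND[min(a, b)] → w = 0.11
R4: ¬downhill=1−0.09=0.91, over=0.72, decelerating=0.13; AND[min(a, b)] → w = 0.13
R5: decelerating=0.13 → w = 0.13
Rules with consequent 'weak': {R3, R4, R5} → strengths 0.11, 0.13, 0.13
Aggregate via t-conorm [max(a, b)]: 0.13

0.13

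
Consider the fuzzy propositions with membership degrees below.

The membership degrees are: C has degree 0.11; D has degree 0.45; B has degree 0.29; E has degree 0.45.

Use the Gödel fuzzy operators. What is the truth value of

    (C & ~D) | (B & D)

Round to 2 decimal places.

0.29

~D = 1 − 0.45 = 0.55
C & ~D = min(a, b) on (0.11, 0.55) = 0.11
B & D = min(a, b) on (0.29, 0.45) = 0.29
(C & ~D) | (B & D) = max(a, b) on (0.11, 0.29) = 0.29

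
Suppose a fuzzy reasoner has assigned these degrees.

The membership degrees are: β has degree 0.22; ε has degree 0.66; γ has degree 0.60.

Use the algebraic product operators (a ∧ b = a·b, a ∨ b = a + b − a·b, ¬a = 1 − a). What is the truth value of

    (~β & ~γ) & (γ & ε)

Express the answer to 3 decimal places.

0.124

~β = 1 − 0.2200 = 0.7800
~γ = 1 − 0.6000 = 0.4000
~β & ~γ = a·b on (0.7800, 0.4000) = 0.3120
γ & ε = a·b on (0.6000, 0.6600) = 0.3960
(~β & ~γ) & (γ & ε) = a·b on (0.3120, 0.3960) = 0.1236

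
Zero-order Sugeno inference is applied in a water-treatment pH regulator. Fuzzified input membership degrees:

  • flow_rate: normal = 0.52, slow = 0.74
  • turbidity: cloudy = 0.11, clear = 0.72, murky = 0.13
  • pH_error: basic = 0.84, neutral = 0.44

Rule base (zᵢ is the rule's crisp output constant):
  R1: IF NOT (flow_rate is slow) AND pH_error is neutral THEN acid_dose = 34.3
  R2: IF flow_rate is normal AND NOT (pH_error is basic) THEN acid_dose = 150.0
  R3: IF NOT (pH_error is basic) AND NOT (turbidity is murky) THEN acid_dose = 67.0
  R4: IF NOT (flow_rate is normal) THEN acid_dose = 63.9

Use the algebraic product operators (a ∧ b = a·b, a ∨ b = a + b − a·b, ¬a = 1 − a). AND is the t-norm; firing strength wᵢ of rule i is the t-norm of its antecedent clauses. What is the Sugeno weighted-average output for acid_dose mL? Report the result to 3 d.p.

R1 (z=34.3): ¬slow=1−0.74=0.26, neutral=0.44; AND[a·b] → w = 0.1144
R2 (z=150.0): normal=0.52, ¬basic=1−0.84=0.16; AND[a·b] → w = 0.0832
R3 (z=67.0): ¬basic=1−0.84=0.16, ¬murky=1−0.13=0.87; AND[a·b] → w = 0.1392
R4 (z=63.9): ¬normal=1−0.52=0.48 → w = 0.4800
Weighted average = (0.1144·34.3 + 0.0832·150.0 + 0.1392·67.0 + 0.4800·63.9) / (0.1144 + 0.0832 + 0.1392 + 0.4800)
  = 56.4023 / 0.8168 = 69.053

69.053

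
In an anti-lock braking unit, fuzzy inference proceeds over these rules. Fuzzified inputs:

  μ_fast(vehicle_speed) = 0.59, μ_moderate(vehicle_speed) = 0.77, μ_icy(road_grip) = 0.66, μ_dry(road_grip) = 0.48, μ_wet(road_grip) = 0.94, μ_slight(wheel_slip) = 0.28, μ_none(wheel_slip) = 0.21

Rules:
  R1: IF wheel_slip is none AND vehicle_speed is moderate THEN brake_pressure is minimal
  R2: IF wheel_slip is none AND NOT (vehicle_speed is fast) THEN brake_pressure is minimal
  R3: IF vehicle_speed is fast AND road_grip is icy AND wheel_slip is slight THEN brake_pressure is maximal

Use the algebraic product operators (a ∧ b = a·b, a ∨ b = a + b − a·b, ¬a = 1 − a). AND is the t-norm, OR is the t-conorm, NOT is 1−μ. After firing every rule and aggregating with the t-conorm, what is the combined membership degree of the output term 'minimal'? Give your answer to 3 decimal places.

R1: none=0.21, moderate=0.77; AND[a·b] → w = 0.1617
R2: none=0.21, ¬fast=1−0.59=0.41; AND[a·b] → w = 0.0861
R3: fast=0.59, icy=0.66, slight=0.28; AND[a·b] → w = 0.1090
Rules with consequent 'minimal': {R1, R2} → strengths 0.1617, 0.0861
Aggregate via t-conorm [a + b − a·b]: 0.2339

0.234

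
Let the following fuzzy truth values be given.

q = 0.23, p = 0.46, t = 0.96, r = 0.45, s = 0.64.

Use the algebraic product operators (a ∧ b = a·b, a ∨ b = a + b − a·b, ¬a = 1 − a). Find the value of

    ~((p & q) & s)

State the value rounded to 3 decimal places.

p & q = a·b on (0.4600, 0.2300) = 0.1058
(p & q) & s = a·b on (0.1058, 0.6400) = 0.0677
~((p & q) & s) = 1 − 0.0677 = 0.9323

0.932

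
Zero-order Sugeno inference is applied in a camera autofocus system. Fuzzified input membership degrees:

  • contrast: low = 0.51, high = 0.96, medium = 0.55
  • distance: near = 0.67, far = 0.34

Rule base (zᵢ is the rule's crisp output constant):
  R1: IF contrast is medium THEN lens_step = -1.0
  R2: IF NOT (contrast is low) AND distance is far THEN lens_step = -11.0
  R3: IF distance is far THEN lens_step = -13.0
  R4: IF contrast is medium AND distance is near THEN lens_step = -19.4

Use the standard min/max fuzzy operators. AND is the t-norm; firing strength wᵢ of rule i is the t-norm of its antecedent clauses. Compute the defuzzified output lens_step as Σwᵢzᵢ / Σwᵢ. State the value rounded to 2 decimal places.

-10.89

R1 (z=-1.0): medium=0.55 → w = 0.55
R2 (z=-11.0): ¬low=1−0.51=0.49, far=0.34; AND[min(a, b)] → w = 0.34
R3 (z=-13.0): far=0.34 → w = 0.34
R4 (z=-19.4): medium=0.55, near=0.67; AND[min(a, b)] → w = 0.55
Weighted average = (0.55·-1.0 + 0.34·-11.0 + 0.34·-13.0 + 0.55·-19.4) / (0.55 + 0.34 + 0.34 + 0.55)
  = -19.3800 / 1.7800 = -10.89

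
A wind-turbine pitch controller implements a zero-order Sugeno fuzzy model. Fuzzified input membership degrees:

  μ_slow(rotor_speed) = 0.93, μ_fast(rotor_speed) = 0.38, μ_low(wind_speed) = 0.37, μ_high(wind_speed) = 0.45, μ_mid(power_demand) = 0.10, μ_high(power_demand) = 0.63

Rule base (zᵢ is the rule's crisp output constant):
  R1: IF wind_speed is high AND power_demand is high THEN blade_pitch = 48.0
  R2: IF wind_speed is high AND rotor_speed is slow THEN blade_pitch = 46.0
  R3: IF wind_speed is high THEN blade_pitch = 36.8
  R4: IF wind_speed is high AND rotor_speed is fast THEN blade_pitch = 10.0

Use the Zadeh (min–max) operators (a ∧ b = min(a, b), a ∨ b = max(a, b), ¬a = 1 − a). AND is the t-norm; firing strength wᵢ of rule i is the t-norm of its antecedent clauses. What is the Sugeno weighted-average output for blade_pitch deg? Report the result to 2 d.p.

36.22

R1 (z=48.0): high=0.45, high=0.63; AND[min(a, b)] → w = 0.45
R2 (z=46.0): high=0.45, slow=0.93; AND[min(a, b)] → w = 0.45
R3 (z=36.8): high=0.45 → w = 0.45
R4 (z=10.0): high=0.45, fast=0.38; AND[min(a, b)] → w = 0.38
Weighted average = (0.45·48.0 + 0.45·46.0 + 0.45·36.8 + 0.38·10.0) / (0.45 + 0.45 + 0.45 + 0.38)
  = 62.6600 / 1.7300 = 36.22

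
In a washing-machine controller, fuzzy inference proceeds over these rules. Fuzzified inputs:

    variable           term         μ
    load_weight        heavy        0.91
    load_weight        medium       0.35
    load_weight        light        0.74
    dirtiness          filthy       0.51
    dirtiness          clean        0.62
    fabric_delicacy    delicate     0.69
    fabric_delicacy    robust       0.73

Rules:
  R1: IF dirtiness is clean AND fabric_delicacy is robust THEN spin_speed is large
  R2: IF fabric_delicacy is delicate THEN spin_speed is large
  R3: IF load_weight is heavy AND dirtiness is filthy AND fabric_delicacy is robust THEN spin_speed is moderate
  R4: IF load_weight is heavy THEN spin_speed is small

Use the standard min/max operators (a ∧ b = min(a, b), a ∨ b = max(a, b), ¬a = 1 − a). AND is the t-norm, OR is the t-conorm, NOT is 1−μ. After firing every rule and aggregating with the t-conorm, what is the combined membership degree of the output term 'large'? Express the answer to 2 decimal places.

0.69

R1: clean=0.62, robust=0.73; AND[min(a, b)] → w = 0.62
R2: delicate=0.69 → w = 0.69
R3: heavy=0.91, filthy=0.51, robust=0.73; AND[min(a, b)] → w = 0.51
R4: heavy=0.91 → w = 0.91
Rules with consequent 'large': {R1, R2} → strengths 0.62, 0.69
Aggregate via t-conorm [max(a, b)]: 0.69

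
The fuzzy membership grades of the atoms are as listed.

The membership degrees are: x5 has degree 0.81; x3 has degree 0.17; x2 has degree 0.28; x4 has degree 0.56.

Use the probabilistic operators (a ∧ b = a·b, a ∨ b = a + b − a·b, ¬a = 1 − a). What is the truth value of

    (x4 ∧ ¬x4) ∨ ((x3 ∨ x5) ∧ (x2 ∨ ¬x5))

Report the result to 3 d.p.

¬x4 = 1 − 0.5600 = 0.4400
x4 ∧ ¬x4 = a·b on (0.5600, 0.4400) = 0.2464
x3 ∨ x5 = a + b − a·b on (0.1700, 0.8100) = 0.8423
¬x5 = 1 − 0.8100 = 0.1900
x2 ∨ ¬x5 = a + b − a·b on (0.2800, 0.1900) = 0.4168
(x3 ∨ x5) ∧ (x2 ∨ ¬x5) = a·b on (0.8423, 0.4168) = 0.3511
(x4 ∧ ¬x4) ∨ ((x3 ∨ x5) ∧ (x2 ∨ ¬x5)) = a + b − a·b on (0.2464, 0.3511) = 0.5110

0.511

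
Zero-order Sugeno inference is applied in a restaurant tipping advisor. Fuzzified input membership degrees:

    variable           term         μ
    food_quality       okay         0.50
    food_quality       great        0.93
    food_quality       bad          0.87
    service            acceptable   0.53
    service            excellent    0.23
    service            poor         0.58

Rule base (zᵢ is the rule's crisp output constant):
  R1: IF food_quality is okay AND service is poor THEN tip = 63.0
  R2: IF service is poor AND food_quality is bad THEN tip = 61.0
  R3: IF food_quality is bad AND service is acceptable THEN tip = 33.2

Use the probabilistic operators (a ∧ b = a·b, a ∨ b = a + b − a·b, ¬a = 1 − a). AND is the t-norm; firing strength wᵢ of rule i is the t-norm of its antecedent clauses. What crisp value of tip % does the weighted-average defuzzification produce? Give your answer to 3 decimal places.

51.254

R1 (z=63.0): okay=0.50, poor=0.58; AND[a·b] → w = 0.2900
R2 (z=61.0): poor=0.58, bad=0.87; AND[a·b] → w = 0.5046
R3 (z=33.2): bad=0.87, acceptable=0.53; AND[a·b] → w = 0.4611
Weighted average = (0.2900·63.0 + 0.5046·61.0 + 0.4611·33.2) / (0.2900 + 0.5046 + 0.4611)
  = 64.3591 / 1.2557 = 51.254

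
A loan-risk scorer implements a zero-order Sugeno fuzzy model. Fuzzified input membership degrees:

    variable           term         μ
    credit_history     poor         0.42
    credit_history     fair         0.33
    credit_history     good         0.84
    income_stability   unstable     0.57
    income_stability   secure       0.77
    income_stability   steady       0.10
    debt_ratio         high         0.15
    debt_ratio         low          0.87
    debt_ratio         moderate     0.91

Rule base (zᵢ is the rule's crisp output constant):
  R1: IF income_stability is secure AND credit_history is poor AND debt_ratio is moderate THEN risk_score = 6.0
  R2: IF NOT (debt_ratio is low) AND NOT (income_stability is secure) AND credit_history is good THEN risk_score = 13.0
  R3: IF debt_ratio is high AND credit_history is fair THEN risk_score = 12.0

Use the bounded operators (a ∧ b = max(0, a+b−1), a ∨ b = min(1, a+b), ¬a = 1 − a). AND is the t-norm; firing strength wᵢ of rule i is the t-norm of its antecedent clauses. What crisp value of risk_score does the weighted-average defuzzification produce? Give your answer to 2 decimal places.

6.00

R1 (z=6.0): secure=0.77, poor=0.42, moderate=0.91; AND[max(0, a+b−1)] → w = 0.10
R2 (z=13.0): ¬low=1−0.87=0.13, ¬secure=1−0.77=0.23, good=0.84; AND[max(0, a+b−1)] → w = 0.00
R3 (z=12.0): high=0.15, fair=0.33; AND[max(0, a+b−1)] → w = 0.00
Weighted average = (0.10·6.0 + 0.00·13.0 + 0.00·12.0) / (0.10 + 0.00 + 0.00)
  = 0.6000 / 0.1000 = 6.00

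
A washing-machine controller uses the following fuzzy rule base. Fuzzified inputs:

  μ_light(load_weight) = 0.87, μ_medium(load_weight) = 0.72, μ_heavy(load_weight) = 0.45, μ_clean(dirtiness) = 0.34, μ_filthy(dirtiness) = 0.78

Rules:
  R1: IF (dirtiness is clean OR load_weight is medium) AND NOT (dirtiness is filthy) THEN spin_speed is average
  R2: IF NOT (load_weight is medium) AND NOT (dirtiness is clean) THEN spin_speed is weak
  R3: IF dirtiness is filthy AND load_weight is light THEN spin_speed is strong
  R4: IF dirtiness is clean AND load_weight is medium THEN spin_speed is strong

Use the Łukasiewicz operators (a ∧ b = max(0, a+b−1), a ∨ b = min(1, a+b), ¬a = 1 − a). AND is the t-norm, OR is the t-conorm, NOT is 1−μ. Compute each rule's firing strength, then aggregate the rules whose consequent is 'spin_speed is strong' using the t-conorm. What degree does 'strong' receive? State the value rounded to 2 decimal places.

R1: (clean=0.34 OR medium=0.72) = 1.00; AND[max(0, a+b−1)] with ¬filthy=1−0.78=0.22 → w = 0.22
R2: ¬medium=1−0.72=0.28, ¬clean=1−0.34=0.66; AND[max(0, a+b−1)] → w = 0.00
R3: filthy=0.78, light=0.87; AND[max(0, a+b−1)] → w = 0.65
R4: clean=0.34, medium=0.72; AND[max(0, a+b−1)] → w = 0.06
Rules with consequent 'strong': {R3, R4} → strengths 0.65, 0.06
Aggregate via t-conorm [min(1, a+b)]: 0.71

0.71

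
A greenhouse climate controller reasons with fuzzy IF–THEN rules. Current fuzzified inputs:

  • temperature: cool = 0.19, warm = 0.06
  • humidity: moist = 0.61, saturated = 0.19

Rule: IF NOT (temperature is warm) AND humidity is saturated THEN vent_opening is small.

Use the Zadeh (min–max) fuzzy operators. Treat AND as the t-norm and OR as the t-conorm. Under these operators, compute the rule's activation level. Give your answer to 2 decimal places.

firing strength: ¬warm=1−0.06=0.94, saturated=0.19; AND[min(a, b)] → w = 0.19

0.19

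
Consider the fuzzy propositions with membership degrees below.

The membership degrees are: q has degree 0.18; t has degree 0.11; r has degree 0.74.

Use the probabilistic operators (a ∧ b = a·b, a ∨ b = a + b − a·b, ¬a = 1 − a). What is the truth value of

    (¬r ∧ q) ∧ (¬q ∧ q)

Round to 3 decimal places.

¬r = 1 − 0.7400 = 0.2600
¬r ∧ q = a·b on (0.2600, 0.1800) = 0.0468
¬q = 1 − 0.1800 = 0.8200
¬q ∧ q = a·b on (0.8200, 0.1800) = 0.1476
(¬r ∧ q) ∧ (¬q ∧ q) = a·b on (0.0468, 0.1476) = 0.0069

0.007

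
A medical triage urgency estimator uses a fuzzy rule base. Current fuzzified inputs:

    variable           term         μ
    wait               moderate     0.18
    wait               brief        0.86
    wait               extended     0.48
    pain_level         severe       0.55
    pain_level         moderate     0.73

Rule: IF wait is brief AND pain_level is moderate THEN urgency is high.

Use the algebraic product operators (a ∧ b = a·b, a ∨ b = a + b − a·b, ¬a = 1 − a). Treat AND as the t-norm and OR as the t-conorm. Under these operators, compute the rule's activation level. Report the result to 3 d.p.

firing strength: brief=0.86, moderate=0.73; AND[a·b] → w = 0.6278

0.628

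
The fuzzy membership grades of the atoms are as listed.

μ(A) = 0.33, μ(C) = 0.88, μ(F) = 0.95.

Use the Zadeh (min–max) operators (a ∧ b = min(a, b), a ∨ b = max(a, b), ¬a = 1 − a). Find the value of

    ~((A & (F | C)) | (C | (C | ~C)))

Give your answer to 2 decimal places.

F | C = max(a, b) on (0.95, 0.88) = 0.95
A & (F | C) = min(a, b) on (0.33, 0.95) = 0.33
~C = 1 − 0.88 = 0.12
C | ~C = max(a, b) on (0.88, 0.12) = 0.88
C | (C | ~C) = max(a, b) on (0.88, 0.88) = 0.88
(A & (F | C)) | (C | (C | ~C)) = max(a, b) on (0.33, 0.88) = 0.88
~((A & (F | C)) | (C | (C | ~C))) = 1 − 0.88 = 0.12

0.12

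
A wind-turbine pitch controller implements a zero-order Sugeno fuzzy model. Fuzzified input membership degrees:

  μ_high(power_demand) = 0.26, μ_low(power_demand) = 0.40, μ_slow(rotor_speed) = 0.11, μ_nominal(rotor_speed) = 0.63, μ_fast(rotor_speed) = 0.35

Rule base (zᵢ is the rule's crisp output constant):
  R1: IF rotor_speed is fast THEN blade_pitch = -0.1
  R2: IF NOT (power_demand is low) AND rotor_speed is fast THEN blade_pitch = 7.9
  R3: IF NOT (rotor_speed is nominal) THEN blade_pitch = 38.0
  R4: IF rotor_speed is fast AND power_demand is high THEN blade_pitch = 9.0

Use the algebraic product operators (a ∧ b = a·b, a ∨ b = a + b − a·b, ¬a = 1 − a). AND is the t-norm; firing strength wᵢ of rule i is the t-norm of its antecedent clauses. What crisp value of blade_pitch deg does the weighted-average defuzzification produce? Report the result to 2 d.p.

16.16

R1 (z=-0.1): fast=0.35 → w = 0.3500
R2 (z=7.9): ¬low=1−0.40=0.60, fast=0.35; AND[a·b] → w = 0.2100
R3 (z=38.0): ¬nominal=1−0.63=0.37 → w = 0.3700
R4 (z=9.0): fast=0.35, high=0.26; AND[a·b] → w = 0.0910
Weighted average = (0.3500·-0.1 + 0.2100·7.9 + 0.3700·38.0 + 0.0910·9.0) / (0.3500 + 0.2100 + 0.3700 + 0.0910)
  = 16.5030 / 1.0210 = 16.16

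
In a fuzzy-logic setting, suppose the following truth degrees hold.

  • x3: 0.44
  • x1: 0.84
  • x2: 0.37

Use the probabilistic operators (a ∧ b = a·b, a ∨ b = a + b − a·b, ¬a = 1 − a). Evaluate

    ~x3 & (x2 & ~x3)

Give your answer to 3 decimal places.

~x3 = 1 − 0.4400 = 0.5600
~x3 = 1 − 0.4400 = 0.5600
x2 & ~x3 = a·b on (0.3700, 0.5600) = 0.2072
~x3 & (x2 & ~x3) = a·b on (0.5600, 0.2072) = 0.1160

0.116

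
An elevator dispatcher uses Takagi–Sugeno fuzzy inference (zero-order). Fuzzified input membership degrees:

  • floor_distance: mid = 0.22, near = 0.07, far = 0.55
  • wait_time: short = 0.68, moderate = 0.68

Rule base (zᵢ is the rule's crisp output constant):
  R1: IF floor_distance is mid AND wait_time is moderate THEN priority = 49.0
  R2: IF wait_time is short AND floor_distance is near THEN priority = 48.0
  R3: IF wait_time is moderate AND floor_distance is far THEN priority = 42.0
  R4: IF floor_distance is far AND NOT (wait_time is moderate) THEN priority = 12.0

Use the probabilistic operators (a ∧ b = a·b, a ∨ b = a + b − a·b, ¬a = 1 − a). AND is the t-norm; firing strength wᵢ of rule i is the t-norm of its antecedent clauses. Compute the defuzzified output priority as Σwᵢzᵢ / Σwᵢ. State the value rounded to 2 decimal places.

R1 (z=49.0): mid=0.22, moderate=0.68; AND[a·b] → w = 0.1496
R2 (z=48.0): short=0.68, near=0.07; AND[a·b] → w = 0.0476
R3 (z=42.0): moderate=0.68, far=0.55; AND[a·b] → w = 0.3740
R4 (z=12.0): far=0.55, ¬moderate=1−0.68=0.32; AND[a·b] → w = 0.1760
Weighted average = (0.1496·49.0 + 0.0476·48.0 + 0.3740·42.0 + 0.1760·12.0) / (0.1496 + 0.0476 + 0.3740 + 0.1760)
  = 27.4352 / 0.7472 = 36.72

36.72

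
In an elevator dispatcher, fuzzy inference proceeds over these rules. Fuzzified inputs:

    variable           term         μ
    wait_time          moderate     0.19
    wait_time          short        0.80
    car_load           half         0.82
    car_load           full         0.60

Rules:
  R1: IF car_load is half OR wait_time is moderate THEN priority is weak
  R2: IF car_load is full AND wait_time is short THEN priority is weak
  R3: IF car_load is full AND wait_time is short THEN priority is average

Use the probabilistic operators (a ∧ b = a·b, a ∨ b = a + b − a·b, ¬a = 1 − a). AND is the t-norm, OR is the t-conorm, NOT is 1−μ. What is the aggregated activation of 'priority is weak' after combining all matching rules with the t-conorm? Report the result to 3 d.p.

R1: half=0.82, moderate=0.19; OR[a + b − a·b] → w = 0.8542
R2: full=0.60, short=0.80; AND[a·b] → w = 0.4800
R3: full=0.60, short=0.80; AND[a·b] → w = 0.4800
Rules with consequent 'weak': {R1, R2} → strengths 0.8542, 0.4800
Aggregate via t-conorm [a + b − a·b]: 0.9242

0.924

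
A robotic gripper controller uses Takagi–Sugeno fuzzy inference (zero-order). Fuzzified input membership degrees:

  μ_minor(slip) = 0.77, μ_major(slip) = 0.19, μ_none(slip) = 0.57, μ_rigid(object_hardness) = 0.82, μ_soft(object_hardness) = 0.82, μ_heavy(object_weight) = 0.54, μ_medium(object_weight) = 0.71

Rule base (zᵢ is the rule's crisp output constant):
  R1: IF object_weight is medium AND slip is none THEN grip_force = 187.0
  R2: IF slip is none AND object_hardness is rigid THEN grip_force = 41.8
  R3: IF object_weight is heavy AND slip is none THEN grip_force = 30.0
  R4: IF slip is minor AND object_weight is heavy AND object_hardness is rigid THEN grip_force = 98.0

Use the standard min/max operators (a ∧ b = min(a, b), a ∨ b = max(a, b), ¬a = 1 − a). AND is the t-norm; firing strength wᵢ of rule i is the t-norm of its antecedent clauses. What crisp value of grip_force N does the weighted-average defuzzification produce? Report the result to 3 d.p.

R1 (z=187.0): medium=0.71, none=0.57; AND[min(a, b)] → w = 0.57
R2 (z=41.8): none=0.57, rigid=0.82; AND[min(a, b)] → w = 0.57
R3 (z=30.0): heavy=0.54, none=0.57; AND[min(a, b)] → w = 0.54
R4 (z=98.0): minor=0.77, heavy=0.54, rigid=0.82; AND[min(a, b)] → w = 0.54
Weighted average = (0.57·187.0 + 0.57·41.8 + 0.54·30.0 + 0.54·98.0) / (0.57 + 0.57 + 0.54 + 0.54)
  = 199.5360 / 2.2200 = 89.881

89.881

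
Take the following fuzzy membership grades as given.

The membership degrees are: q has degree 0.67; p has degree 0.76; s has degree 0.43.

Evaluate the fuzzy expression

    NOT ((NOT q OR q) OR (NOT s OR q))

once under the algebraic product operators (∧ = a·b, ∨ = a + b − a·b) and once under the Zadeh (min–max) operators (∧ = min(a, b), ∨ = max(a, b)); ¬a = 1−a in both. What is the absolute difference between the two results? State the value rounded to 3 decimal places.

Under algebraic product:
  NOT q = 1 − 0.6700 = 0.3300
  NOT q OR q = a + b − a·b on (0.3300, 0.6700) = 0.7789
  NOT s = 1 − 0.4300 = 0.5700
  NOT s OR q = a + b − a·b on (0.5700, 0.6700) = 0.8581
  (NOT q OR q) OR (NOT s OR q) = a + b − a·b on (0.7789, 0.8581) = 0.9686
  NOT ((NOT q OR q) OR (NOT s OR q)) = 1 − 0.9686 = 0.0314
  → value = 0.0314
Under Zadeh (min–max):
  NOT q = 1 − 0.67 = 0.33
  NOT q OR q = max(a, b) on (0.33, 0.67) = 0.67
  NOT s = 1 − 0.43 = 0.57
  NOT s OR q = max(a, b) on (0.57, 0.67) = 0.67
  (NOT q OR q) OR (NOT s OR q) = max(a, b) on (0.67, 0.67) = 0.67
  NOT ((NOT q OR q) OR (NOT s OR q)) = 1 − 0.67 = 0.33
  → value = 0.3300
|0.0314 − 0.3300| = 0.299

0.299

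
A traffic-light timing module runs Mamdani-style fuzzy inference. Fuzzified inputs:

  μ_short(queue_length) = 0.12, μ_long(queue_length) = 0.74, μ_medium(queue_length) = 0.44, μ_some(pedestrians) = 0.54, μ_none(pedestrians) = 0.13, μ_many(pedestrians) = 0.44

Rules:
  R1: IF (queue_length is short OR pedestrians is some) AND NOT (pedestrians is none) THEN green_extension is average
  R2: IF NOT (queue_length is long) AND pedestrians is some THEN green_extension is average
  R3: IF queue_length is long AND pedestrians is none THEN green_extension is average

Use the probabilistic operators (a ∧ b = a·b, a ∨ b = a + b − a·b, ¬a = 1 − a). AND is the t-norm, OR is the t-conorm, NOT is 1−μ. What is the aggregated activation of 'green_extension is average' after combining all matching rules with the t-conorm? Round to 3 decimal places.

R1: (short=0.12 OR some=0.54) = 0.5952; AND[a·b] with ¬none=1−0.13=0.87 → w = 0.5178
R2: ¬long=1−0.74=0.26, some=0.54; AND[a·b] → w = 0.1404
R3: long=0.74, none=0.13; AND[a·b] → w = 0.0962
Rules with consequent 'average': {R1, R2, R3} → strengths 0.5178, 0.1404, 0.0962
Aggregate via t-conorm [a + b − a·b]: 0.6254

0.625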